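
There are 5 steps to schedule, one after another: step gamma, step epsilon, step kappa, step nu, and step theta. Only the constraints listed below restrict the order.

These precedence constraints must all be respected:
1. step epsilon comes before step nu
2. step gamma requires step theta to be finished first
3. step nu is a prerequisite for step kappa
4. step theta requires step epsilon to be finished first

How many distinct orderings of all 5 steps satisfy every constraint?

Only step epsilon has no prerequisites, so it must go first.
Counting all ways to extend the partial order to a total order gives 6.

6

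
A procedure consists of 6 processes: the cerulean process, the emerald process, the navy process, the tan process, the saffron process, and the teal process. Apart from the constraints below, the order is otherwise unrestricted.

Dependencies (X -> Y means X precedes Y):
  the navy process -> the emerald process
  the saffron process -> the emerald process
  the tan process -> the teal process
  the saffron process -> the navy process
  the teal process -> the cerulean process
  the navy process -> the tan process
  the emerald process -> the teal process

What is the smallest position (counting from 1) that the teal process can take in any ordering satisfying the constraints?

5

Working backwards through the constraints from the teal process, its full set of required predecessors is the emerald process, the navy process, the tan process, the saffron process — 4 of them.
With 4 mandatory predecessors, the earliest the teal process can sit is position 4+1 = 5, and placing just those 4 first achieves it.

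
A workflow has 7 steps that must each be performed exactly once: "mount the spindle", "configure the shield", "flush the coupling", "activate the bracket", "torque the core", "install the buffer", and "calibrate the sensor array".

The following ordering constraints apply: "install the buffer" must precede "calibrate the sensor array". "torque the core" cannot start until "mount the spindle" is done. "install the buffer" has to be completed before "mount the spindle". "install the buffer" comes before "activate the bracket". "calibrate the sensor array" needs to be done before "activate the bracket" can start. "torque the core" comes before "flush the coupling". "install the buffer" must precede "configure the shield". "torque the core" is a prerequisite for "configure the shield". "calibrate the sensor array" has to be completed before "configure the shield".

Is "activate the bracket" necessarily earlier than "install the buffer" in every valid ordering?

In fact the dependencies run the other way: "install the buffer" → "activate the bracket".
So "activate the bracket" does not have to come before "install the buffer" — it cannot.

No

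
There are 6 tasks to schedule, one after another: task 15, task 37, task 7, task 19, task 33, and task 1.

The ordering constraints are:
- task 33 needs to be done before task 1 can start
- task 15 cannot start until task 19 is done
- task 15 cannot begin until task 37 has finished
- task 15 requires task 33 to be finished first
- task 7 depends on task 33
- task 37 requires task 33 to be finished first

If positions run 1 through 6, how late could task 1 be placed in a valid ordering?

6

No constraint forces any task after task 1, so it can be placed last, in position 6.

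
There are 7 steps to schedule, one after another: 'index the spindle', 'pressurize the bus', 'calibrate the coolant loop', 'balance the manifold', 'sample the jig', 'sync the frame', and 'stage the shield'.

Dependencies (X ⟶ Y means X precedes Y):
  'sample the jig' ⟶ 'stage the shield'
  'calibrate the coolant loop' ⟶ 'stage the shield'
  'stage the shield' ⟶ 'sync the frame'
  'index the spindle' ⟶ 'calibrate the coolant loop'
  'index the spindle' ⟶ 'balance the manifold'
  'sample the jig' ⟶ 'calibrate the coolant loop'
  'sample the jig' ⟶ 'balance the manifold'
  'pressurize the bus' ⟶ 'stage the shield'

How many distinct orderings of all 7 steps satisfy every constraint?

3 steps have no prerequisites ('index the spindle', 'pressurize the bus', 'sample the jig'), so any of them could come first.
Enumerating by repeatedly choosing an available step (one whose prerequisites are all placed) gives 36 distinct complete orderings.

36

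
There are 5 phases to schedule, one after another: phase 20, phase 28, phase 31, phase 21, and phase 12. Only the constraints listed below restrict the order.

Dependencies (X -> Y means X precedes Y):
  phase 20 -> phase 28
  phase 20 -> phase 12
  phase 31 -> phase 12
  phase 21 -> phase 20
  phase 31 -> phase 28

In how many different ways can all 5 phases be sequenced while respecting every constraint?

2 phases have no prerequisites (phase 31, phase 21), so any of them could come first.
Enumerating by repeatedly choosing an available phase (one whose prerequisites are all placed) gives 6 distinct complete orderings.

6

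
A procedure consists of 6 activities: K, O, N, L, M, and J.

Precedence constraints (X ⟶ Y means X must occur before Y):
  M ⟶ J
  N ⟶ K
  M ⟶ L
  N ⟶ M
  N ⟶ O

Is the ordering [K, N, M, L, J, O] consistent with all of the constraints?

In the proposed order, K appears before N.
But one of the constraints requires N before K, so this ordering violates it.

No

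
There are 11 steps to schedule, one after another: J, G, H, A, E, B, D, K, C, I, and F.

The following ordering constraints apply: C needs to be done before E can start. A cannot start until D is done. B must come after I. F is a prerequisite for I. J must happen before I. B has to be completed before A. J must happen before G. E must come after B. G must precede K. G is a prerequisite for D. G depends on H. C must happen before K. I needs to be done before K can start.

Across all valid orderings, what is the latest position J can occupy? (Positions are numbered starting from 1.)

Following every chain forward from J, the steps that must come later are G, A, E, B, D, K, I — 7 of them.
So at least 7 steps follow J, putting J no later than position 4. That position is achievable by scheduling everything else first.

4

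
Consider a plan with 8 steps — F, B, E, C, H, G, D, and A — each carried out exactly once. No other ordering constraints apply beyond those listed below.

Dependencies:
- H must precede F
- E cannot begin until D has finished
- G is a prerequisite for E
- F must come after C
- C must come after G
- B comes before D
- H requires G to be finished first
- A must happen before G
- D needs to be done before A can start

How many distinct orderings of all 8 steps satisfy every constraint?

Only B has no prerequisites, so it must go first.
Enumerating by repeatedly choosing an available step (one whose prerequisites are all placed) gives 8 distinct complete orderings.

8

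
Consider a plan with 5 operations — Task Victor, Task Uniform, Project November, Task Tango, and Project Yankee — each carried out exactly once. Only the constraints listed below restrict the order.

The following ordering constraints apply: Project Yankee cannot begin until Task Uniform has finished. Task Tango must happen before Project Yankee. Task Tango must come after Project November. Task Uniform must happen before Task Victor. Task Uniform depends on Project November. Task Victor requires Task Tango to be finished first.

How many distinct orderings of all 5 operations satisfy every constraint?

Project November is the only operation with nothing required before it, so every ordering starts there.
Systematically extending each partial ordering one operation at a time and counting, there are 4 complete orderings.

4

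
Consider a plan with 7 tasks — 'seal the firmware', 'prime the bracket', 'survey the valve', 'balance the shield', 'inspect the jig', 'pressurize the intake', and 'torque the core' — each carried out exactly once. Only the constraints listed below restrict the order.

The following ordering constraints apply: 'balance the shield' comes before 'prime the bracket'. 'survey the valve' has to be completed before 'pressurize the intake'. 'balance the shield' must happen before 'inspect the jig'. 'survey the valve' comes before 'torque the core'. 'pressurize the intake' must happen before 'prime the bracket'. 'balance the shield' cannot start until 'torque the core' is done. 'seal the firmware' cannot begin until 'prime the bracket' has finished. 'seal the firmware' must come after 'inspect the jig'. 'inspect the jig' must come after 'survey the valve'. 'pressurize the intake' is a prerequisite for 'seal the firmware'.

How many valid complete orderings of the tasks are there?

Only 'survey the valve' has no prerequisites, so it must go first.
Systematically extending each partial ordering one task at a time and counting, there are 7 complete orderings.

7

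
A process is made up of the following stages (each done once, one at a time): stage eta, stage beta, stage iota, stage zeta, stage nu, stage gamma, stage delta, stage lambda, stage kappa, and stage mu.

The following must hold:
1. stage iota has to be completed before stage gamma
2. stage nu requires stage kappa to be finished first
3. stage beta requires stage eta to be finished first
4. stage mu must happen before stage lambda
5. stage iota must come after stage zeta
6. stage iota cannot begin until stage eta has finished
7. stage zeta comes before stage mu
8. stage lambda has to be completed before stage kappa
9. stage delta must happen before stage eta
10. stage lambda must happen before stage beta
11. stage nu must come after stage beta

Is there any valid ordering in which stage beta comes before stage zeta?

There is a dependency chain stage zeta → stage mu → stage lambda → stage beta, so stage beta always comes after stage zeta.
Hence stage beta can never be scheduled before stage zeta.

No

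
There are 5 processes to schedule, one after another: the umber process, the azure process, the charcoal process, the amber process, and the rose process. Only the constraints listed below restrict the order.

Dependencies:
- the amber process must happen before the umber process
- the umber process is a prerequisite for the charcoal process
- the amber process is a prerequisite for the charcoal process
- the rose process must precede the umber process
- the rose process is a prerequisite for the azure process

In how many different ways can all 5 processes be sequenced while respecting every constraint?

7

2 processes have no prerequisites (the amber process, the rose process), so any of them could come first.
Counting all ways to extend the partial order to a total order gives 7.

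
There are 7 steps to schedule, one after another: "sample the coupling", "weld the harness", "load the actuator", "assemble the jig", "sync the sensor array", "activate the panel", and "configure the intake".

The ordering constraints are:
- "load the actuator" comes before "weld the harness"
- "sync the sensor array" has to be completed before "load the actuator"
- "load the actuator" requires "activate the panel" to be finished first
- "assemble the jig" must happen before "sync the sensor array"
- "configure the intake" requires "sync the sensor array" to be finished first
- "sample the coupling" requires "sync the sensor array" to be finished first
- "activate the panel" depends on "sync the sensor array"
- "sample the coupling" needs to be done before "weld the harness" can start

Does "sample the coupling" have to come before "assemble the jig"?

There is a chain "assemble the jig" → "sync the sensor array" → "sample the coupling", which puts "assemble the jig" before "sample the coupling".
So "sample the coupling" does not have to come before "assemble the jig" — it cannot.

No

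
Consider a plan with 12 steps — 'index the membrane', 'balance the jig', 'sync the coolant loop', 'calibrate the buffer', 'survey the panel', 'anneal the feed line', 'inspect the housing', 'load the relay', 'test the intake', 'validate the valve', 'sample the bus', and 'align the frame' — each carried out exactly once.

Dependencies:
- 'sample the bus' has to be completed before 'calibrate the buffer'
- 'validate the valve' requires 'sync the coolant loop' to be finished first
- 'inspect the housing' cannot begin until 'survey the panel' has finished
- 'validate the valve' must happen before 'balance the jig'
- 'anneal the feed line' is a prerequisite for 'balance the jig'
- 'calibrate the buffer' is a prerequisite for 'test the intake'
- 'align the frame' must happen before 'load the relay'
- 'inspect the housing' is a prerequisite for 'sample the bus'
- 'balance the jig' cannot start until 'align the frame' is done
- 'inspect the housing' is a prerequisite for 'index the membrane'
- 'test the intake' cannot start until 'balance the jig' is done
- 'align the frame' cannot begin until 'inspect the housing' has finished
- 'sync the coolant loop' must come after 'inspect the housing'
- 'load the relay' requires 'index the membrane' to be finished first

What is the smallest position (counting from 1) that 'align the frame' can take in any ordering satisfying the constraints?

Working backwards through the constraints from 'align the frame', its full set of required predecessors is 'survey the panel', 'inspect the housing' — 2 of them.
So at minimum 2 steps come before 'align the frame', putting 'align the frame' no earlier than position 3. That position is achievable by scheduling exactly those predecessors first.

3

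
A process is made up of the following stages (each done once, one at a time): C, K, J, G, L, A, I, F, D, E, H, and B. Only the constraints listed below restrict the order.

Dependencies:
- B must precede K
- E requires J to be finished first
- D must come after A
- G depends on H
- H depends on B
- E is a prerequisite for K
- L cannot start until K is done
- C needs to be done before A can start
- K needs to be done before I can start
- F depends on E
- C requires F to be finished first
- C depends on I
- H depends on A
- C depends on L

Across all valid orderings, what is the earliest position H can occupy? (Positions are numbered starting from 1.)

10

Every stage that must precede H has to come before it. Tracing all chains that end at H, those stages are: C, K, J, L, A, I, F, E, B — 9 in total.
With 9 mandatory predecessors, the earliest H can sit is position 9+1 = 10, and placing just those 9 first achieves it.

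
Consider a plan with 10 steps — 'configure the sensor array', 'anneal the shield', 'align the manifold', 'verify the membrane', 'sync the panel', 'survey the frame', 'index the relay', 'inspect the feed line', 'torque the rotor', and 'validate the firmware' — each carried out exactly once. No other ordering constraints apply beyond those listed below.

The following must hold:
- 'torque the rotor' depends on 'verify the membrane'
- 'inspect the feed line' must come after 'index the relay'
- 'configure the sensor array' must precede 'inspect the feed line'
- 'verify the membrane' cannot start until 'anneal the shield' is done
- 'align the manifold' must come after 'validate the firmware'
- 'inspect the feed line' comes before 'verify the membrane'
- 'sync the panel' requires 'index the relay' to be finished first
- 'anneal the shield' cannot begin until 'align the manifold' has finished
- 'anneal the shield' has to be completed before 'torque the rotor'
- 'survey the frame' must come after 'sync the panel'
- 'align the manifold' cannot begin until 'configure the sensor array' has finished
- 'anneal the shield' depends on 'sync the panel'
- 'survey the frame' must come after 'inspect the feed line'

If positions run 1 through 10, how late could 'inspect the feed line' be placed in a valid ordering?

7

Following every chain forward from 'inspect the feed line', the steps that must come later are 'verify the membrane', 'survey the frame', 'torque the rotor' — 3 of them.
So at least 3 steps follow 'inspect the feed line', putting 'inspect the feed line' no later than position 7. That position is achievable by scheduling everything else first.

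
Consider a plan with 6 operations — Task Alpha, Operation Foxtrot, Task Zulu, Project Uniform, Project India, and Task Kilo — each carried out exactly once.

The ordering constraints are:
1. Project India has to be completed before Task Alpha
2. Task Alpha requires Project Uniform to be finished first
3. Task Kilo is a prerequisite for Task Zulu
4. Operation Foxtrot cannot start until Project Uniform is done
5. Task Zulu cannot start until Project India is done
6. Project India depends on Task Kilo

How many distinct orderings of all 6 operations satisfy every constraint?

The operations with no prerequisites are Project Uniform, Task Kilo; any of them can be placed first.
Counting all ways to extend the partial order to a total order gives 26.

26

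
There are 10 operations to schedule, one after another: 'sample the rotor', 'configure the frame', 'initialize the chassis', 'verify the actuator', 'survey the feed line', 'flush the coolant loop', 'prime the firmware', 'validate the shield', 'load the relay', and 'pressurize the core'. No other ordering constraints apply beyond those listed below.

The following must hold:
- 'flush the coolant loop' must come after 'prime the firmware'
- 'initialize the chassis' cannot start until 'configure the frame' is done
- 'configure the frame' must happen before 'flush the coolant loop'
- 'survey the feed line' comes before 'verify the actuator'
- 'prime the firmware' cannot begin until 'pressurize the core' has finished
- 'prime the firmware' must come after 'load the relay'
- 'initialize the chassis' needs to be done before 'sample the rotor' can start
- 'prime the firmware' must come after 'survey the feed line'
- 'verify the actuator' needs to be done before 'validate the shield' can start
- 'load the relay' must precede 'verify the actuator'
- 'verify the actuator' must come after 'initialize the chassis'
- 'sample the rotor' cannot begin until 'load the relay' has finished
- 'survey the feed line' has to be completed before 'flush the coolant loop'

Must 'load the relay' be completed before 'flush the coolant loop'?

Tracing the constraints gives a chain: 'load the relay' → 'prime the firmware' → 'flush the coolant loop'.
Hence 'load the relay' necessarily comes before 'flush the coolant loop'.

Yes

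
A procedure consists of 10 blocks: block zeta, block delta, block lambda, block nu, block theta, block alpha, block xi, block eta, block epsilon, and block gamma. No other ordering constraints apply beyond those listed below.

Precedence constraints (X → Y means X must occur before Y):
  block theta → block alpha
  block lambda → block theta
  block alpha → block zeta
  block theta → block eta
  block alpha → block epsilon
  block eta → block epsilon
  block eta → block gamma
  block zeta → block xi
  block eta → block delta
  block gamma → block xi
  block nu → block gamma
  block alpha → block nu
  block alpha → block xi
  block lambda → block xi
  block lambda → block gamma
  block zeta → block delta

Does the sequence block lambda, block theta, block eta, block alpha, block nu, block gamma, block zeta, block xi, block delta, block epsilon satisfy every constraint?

Every stated constraint is respected: block eta sits at position 3, ahead of block epsilon at position 10, and each of the other listed pairs likewise has the predecessor earlier in the sequence.

Yes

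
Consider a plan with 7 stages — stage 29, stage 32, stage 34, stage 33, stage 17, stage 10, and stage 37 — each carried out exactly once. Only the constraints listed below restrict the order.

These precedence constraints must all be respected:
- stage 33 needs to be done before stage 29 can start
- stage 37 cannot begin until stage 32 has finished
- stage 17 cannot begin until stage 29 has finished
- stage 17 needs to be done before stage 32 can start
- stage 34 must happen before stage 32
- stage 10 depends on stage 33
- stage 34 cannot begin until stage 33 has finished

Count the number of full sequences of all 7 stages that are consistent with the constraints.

Stage 33 is the only stage with nothing required before it, so every ordering starts there.
Systematically extending each partial ordering one stage at a time and counting, there are 18 complete orderings.

18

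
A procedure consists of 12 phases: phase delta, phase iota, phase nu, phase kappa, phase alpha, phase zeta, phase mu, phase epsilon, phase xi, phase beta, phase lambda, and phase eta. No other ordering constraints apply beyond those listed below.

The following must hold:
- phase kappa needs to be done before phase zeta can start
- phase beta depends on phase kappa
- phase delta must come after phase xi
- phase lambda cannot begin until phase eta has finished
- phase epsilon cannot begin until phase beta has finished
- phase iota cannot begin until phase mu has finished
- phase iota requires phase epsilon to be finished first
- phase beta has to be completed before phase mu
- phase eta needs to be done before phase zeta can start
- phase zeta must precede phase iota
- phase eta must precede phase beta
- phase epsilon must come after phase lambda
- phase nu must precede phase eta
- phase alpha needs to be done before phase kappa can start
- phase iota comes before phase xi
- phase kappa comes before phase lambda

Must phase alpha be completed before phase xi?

Yes

Chaining the stated constraints: phase alpha → phase kappa → phase zeta → phase iota → phase xi.
That forces phase alpha before phase xi in every valid schedule.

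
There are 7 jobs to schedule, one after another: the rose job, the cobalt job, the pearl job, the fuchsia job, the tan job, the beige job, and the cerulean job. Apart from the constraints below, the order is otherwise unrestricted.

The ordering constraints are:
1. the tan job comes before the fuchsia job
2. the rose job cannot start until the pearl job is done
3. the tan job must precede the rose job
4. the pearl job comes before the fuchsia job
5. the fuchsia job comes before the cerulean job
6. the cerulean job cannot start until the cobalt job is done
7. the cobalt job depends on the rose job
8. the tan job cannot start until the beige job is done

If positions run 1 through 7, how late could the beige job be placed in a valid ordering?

Every job that must follow the beige job has to come after it. Tracing all chains starting from the beige job, those jobs are: the rose job, the cobalt job, the fuchsia job, the tan job, the cerulean job — 5 in total.
So at least 5 jobs follow the beige job, putting the beige job no later than position 2. That position is achievable by scheduling everything else first.

2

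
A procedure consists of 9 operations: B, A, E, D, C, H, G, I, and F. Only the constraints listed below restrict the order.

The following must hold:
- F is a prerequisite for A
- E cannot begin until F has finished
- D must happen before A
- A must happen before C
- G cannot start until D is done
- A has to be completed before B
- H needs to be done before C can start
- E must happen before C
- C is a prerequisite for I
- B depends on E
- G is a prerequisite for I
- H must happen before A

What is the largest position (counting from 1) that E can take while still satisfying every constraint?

6

Every operation that must follow E has to come after it. Tracing all chains starting from E, those operations are: B, C, I — 3 in total.
With 3 mandatory successors out of 9 operations total, the latest slot for E is 9−3 = 6, and it's reachable by doing all non-successors before E.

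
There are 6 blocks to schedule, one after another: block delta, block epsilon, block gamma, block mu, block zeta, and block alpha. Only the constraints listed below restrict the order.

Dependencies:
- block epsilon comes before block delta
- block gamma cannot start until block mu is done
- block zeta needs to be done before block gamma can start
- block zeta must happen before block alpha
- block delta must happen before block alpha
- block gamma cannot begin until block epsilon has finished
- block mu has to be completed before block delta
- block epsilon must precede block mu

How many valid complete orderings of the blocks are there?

The blocks with no prerequisites are block epsilon, block zeta; any of them can be placed first.
Counting all ways to extend the partial order to a total order gives 11.

11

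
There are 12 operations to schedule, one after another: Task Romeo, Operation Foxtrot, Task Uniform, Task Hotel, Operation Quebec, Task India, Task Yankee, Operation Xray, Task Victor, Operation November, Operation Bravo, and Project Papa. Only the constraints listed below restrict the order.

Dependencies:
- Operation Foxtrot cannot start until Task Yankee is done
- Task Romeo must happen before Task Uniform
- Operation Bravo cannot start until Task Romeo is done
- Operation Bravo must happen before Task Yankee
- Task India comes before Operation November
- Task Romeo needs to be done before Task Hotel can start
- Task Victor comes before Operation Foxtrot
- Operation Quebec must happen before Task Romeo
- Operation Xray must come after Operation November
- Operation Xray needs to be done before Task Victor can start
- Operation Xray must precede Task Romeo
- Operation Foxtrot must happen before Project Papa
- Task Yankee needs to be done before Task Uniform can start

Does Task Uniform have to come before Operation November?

No

There is a chain Operation November → Operation Xray → Task Romeo → Task Uniform, which puts Operation November before Task Uniform.
So Task Uniform does not have to come before Operation November — it cannot.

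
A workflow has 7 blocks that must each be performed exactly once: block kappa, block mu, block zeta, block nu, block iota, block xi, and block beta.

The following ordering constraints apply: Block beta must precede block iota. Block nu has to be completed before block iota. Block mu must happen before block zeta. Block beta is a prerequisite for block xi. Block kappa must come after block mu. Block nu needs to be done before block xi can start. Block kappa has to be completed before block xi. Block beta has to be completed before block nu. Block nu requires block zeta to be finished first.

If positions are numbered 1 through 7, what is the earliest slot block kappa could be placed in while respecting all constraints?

2

Working backwards through the constraints from block kappa, its only required predecessor is block mu.
With 1 mandatory predecessor, the earliest block kappa can sit is position 1+1 = 2, and placing just that one first achieves it.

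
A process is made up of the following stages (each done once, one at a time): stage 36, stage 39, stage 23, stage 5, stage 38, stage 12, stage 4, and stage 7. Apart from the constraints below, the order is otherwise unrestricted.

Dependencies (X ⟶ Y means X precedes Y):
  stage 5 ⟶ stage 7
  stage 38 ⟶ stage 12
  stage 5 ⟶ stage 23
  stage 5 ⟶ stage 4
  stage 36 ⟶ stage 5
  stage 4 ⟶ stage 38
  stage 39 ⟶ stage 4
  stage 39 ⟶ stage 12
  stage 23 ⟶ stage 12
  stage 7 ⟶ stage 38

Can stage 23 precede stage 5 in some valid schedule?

The constraints give a chain stage 5 → stage 23, which forces stage 5 before stage 23.
Hence stage 23 can never be scheduled before stage 5.

No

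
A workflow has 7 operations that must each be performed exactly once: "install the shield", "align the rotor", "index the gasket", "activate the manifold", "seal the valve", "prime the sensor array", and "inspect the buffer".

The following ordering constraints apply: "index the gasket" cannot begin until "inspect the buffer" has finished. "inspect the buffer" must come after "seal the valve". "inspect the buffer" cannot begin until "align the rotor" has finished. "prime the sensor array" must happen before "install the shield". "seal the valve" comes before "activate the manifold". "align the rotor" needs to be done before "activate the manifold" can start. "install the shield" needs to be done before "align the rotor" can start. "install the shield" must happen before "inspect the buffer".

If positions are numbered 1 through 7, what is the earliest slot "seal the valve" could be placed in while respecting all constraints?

1

No constraint forces any other operation before "seal the valve", so it can be placed first.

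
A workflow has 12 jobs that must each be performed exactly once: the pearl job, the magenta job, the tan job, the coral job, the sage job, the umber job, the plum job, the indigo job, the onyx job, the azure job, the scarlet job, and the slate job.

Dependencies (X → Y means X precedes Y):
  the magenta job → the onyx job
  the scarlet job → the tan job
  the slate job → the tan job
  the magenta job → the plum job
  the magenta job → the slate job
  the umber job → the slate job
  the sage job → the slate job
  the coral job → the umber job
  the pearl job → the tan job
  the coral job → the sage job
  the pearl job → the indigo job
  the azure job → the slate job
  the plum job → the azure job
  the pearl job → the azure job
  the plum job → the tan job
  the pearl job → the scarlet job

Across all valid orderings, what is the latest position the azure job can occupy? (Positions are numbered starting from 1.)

Every job that must follow the azure job has to come after it. Tracing all chains starting from the azure job, those jobs are: the tan job, the slate job — 2 in total.
With 2 mandatory successors out of 12 jobs total, the latest slot for the azure job is 12−2 = 10, and it's reachable by doing all non-successors before the azure job.

10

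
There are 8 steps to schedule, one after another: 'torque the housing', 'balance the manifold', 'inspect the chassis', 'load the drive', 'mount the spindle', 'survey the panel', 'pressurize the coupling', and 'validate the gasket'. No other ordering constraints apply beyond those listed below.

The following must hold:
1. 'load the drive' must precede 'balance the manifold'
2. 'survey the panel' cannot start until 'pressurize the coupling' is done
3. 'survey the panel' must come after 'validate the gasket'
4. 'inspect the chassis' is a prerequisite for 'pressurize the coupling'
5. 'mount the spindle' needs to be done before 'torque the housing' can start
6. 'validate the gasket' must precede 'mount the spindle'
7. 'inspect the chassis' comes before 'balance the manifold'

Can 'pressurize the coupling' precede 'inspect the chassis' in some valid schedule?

The constraints give a chain 'inspect the chassis' → 'pressurize the coupling', which forces 'inspect the chassis' before 'pressurize the coupling'.
So no valid ordering can have 'pressurize the coupling' before 'inspect the chassis'.

No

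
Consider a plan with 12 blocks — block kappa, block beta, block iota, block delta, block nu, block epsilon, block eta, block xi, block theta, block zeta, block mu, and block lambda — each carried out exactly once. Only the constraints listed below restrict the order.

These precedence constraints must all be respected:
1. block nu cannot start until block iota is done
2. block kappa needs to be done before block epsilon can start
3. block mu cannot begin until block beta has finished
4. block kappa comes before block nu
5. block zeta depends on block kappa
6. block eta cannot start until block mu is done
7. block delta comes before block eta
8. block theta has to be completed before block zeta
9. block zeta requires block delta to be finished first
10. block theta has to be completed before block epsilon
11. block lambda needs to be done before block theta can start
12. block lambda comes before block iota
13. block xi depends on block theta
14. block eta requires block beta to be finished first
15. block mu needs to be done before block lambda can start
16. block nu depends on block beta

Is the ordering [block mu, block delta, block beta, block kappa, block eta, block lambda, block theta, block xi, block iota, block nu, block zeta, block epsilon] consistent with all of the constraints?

No

In the proposed order, block mu appears before block beta.
But one of the constraints requires block beta before block mu, so this ordering violates it.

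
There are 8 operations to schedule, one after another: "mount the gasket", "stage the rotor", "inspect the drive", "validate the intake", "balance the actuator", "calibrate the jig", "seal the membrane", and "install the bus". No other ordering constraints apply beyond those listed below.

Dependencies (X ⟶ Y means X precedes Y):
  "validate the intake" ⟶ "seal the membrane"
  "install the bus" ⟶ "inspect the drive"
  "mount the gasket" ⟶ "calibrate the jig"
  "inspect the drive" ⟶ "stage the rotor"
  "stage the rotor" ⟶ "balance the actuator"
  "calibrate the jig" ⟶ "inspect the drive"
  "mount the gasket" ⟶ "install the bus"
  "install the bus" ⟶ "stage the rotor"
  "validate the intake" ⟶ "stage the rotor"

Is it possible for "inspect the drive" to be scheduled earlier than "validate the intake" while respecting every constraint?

No chain of constraints runs from "validate the intake" to "inspect the drive", so "validate the intake" is not required to come first.
So a valid ordering placing "inspect the drive" earlier than "validate the intake" exists.

Yes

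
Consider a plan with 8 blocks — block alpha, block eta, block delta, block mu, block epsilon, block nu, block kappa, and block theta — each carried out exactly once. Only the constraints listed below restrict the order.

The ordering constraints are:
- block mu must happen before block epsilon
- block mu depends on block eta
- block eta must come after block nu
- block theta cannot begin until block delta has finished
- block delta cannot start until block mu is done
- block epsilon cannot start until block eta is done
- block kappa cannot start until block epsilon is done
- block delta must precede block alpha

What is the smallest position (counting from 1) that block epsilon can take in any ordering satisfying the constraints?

4

Every block that must precede block epsilon has to come before it. Tracing all chains that end at block epsilon, those blocks are: block eta, block mu, block nu — 3 in total.
With 3 mandatory predecessors, the earliest block epsilon can sit is position 3+1 = 4, and placing just those 3 first achieves it.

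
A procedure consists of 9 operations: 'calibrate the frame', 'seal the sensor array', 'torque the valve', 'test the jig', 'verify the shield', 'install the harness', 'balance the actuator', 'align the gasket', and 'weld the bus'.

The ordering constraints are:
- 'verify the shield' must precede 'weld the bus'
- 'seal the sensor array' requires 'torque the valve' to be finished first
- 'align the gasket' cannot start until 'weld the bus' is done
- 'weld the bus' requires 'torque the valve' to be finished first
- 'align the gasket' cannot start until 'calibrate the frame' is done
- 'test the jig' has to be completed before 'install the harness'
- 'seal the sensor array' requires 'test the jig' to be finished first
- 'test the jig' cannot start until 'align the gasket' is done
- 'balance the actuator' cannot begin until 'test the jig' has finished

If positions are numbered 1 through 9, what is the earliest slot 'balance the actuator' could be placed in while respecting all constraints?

Every operation that must precede 'balance the actuator' has to come before it. Tracing all chains that end at 'balance the actuator', those operations are: 'calibrate the frame', 'torque the valve', 'test the jig', 'verify the shield', 'align the gasket', 'weld the bus' — 6 in total.
So at minimum 6 operations come before 'balance the actuator', putting 'balance the actuator' no earlier than position 7. That position is achievable by scheduling exactly those predecessors first.

7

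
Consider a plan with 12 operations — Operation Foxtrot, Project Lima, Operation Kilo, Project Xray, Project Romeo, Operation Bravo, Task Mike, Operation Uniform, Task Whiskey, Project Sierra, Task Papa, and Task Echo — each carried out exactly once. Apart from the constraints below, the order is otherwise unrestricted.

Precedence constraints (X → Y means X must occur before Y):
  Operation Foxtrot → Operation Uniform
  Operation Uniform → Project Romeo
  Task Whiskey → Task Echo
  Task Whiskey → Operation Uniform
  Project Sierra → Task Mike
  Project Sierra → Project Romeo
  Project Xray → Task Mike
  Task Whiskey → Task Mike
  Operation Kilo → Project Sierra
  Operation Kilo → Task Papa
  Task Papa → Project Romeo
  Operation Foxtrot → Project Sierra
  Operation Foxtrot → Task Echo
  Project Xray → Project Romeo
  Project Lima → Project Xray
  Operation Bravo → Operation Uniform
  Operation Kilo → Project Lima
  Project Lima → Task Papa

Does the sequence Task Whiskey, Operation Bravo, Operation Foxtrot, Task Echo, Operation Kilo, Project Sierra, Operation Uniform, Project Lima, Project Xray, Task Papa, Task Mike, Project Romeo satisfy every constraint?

Going through the constraints one by one, each required predecessor appears earlier in the sequence than its dependent — e.g. Task Whiskey (position 1) is before Task Mike (position 11), as required.

Yes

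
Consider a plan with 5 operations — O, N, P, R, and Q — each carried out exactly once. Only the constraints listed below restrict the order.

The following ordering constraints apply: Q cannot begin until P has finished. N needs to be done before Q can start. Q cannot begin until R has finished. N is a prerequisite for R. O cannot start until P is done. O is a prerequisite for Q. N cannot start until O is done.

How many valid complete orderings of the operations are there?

1

Only P has no prerequisites, so it must go first.
Continuing from there, at each step only one operation has all its prerequisites placed, so the ordering is fully determined — there is exactly 1.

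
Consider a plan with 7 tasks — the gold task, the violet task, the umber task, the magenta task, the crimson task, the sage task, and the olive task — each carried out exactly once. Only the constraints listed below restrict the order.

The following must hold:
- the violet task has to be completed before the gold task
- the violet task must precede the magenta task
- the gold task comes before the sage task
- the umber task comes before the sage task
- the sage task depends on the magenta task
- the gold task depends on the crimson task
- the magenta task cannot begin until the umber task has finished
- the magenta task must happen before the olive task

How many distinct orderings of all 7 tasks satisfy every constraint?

The tasks with no prerequisites are the violet task, the umber task, the crimson task; any of them can be placed first.
Enumerating by repeatedly choosing an available task (one whose prerequisites are all placed) gives 42 distinct complete orderings.

42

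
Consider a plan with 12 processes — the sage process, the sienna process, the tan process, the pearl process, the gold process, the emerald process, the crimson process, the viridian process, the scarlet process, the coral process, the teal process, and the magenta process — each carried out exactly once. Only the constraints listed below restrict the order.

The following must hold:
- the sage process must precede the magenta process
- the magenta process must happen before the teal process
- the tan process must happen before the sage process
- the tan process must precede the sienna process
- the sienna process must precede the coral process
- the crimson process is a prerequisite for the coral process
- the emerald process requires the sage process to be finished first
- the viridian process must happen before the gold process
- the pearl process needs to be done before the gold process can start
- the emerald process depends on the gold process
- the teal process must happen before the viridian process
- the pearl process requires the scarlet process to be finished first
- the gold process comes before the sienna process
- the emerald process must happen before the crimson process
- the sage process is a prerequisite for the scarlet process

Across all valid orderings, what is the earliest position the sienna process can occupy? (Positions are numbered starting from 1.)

9

The processes that are forced before the sienna process, directly or transitively, are the sage process, the tan process, the pearl process, the gold process, the viridian process, the scarlet process, the teal process, the magenta process. That's 8 processes.
With 8 mandatory predecessors, the earliest the sienna process can sit is position 8+1 = 9, and placing just those 8 first achieves it.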